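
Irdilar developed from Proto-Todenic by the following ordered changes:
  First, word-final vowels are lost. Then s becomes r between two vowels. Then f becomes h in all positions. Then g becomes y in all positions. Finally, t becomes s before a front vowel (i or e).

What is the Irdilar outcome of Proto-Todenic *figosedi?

hiyored

Irdilar: start from *figosedi.
  rule 1 (apocope): figosedi → figosed
  rule 2 (rhotacism): figosed → figored
  rule 3 (unconditioned shift): figored → higored
  rule 4 (unconditioned shift): higored → hiyored
  rule 5: no change — hiyored
  ⇒ Irdilar hiyored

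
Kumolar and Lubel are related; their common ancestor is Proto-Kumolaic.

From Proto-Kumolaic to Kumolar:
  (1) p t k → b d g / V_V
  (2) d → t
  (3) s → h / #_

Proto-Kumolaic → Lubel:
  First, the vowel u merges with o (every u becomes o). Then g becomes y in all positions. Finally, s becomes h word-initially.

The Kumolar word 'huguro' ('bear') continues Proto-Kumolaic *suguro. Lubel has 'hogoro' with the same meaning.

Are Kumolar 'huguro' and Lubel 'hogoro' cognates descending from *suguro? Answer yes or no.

no

Derive the expected Lubel reflex of *suguro:
Lubel: start from *suguro.
  rule 1 (vowel merger): suguro → sogoro
  rule 2 (unconditioned shift): sogoro → soyoro
  rule 3 (debuccalisation): soyoro → hoyoro
  ⇒ Lubel hoyoro
The regular Lubel reflex would be 'hoyoro', but the attested form is 'hogoro'. The correspondence is irregular, so they are not cognates (the Lubel form has a different source).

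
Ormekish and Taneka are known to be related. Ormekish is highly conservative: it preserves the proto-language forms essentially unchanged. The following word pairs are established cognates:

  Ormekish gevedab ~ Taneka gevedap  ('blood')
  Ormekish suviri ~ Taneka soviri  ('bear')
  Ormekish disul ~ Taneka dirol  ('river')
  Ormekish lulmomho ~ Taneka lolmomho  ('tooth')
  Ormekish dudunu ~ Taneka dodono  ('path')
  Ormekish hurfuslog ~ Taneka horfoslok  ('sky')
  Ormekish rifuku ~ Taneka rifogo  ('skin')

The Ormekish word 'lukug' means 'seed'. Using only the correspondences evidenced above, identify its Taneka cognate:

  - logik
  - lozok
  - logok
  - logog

logok

disul ~ dirol, lulmomho ~ lolmomho — Ormekish u corresponds to Taneka o after a consonant, before a consonant other than r, m, n, p, b, f, v.
rifuku ~ rifogo — Ormekish k corresponds to Taneka g between vowels (before a back vowel).
hurfuslog ~ horfoslok — Ormekish g corresponds to Taneka k word-finally.
Applying these to Ormekish 'lukug':
  lukug → lokug   (u→o after a consonant, before a consonant other than r, m, n, p, b, f, v)
  lokug → logug   (k→g between vowels (before a back vowel))
  logug → logog   (u→o after a consonant, before a consonant other than r, m, n, p, b, f, v)
  logog → logok   (g→k word-finally)
So the Taneka cognate is 'logok'.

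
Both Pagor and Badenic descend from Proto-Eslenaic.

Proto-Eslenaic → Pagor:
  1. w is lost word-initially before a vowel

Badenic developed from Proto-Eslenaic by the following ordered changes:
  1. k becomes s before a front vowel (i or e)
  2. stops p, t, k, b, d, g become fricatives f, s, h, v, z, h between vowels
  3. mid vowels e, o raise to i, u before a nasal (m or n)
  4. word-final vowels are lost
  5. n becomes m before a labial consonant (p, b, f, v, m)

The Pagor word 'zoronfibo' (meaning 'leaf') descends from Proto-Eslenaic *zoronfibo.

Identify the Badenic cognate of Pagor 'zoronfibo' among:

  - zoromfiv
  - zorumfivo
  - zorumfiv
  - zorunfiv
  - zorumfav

Badenic: *zoronfibo
  zoronfibo (rule 1 does not apply)
  zoronfibo → zoronfivo   [intervocalic lenition]
  zoronfivo → zorunfivo   [pre-nasal raising]
  zorunfivo → zorunfiv   [apocope]
  zorunfiv → zorumfiv   [nasal place assimilation]
  giving Badenic zorumfiv.
The other candidates each miss or misapply at least one Badenic change.

zorumfiv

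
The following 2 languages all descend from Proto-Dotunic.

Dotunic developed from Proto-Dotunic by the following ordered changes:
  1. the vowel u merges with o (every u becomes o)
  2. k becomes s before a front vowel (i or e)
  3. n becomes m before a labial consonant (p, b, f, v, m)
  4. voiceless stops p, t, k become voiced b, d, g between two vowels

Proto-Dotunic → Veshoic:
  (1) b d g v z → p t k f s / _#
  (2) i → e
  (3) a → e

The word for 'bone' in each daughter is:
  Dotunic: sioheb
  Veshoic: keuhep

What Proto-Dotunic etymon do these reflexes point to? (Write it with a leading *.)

Position 3: Dotunic has o, Veshoic has u. Veshoic preserves u here (none of its changes turn any other segment into u), so the proto-segment is *u.
Position 6: Dotunic has b, Veshoic has p. Taking the neighbouring segments as reconstructed: Dotunic b can only go back to *b; Veshoic p could go back to *p or *b — the one source consistent with every daughter is *b.
Verify the candidate proto-form against each daughter:
Dotunic: *kiuheb > kioheb > sioheb  (by vowel merger, palatalisation)
Veshoic: start from *kiuheb.
  rule 1 (final devoicing): kiuheb → kiuhep
  rule 2 (vowel merger): kiuhep → keuhep
  rule 3: no change — keuhep
  ⇒ Veshoic keuhep
No other proto-form is consistent with every reflex, so the reconstruction is *kiuheb.

*kiuheb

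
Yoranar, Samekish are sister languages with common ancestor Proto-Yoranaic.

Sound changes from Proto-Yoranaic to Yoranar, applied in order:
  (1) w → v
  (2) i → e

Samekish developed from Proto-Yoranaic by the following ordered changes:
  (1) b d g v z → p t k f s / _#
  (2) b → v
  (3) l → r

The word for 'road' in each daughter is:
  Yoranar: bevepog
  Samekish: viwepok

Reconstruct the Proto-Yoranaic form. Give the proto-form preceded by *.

Position 2: Yoranar has e, Samekish has i. Samekish preserves i here (none of its changes turn any other segment into i), so the proto-segment is *i.
Position 3: Yoranar has v, Samekish has w. Samekish preserves w here (none of its changes turn any other segment into w), so the proto-segment is *w.
Position 7: Yoranar has g, Samekish has k. Yoranar preserves g here (none of its changes turn any other segment into g), so the proto-segment is *g.
Continuing position by position gives *biwepog; check it forward:
Yoranar: start from *biwepog.
  rule 1 (unconditioned shift): biwepog → bivepog
  rule 2 (vowel merger): bivepog → bevepog
  ⇒ Yoranar bevepog
Samekish: start from *biwepog.
  rule 1 (final devoicing): biwepog → biwepok
  rule 2 (unconditioned shift): biwepok → viwepok
  rule 3: no change — viwepok
  ⇒ Samekish viwepok
Only *biwepog yields all of Yoranar bevepog, Samekish viwepok.

*biwepog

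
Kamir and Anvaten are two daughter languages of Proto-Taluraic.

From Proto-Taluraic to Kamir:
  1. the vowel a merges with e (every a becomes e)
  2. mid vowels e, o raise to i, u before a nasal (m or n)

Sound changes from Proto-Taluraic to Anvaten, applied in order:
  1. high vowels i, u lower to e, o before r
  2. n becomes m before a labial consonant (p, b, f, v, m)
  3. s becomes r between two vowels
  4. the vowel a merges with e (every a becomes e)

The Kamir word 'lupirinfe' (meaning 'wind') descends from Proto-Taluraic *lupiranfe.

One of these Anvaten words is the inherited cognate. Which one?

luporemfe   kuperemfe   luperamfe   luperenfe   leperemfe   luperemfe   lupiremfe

luperemfe

Anvaten: *lupiranfe > luperanfe > luperamfe > luperemfe  (by pre-rhotic lowering, nasal place assimilation, vowel merger)
Among the options, 'luperemfe' alone shows every Anvaten change applied in order.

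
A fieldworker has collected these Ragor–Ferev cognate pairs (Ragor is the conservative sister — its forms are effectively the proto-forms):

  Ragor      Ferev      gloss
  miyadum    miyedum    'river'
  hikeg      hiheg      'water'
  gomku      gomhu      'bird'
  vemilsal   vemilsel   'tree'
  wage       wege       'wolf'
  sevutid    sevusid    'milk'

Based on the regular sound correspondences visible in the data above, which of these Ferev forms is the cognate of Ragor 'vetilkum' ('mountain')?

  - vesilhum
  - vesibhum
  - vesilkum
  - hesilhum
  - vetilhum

vesilhum

sevutid ~ sevusid — Ragor t corresponds to Ferev s between vowels (before a front vowel).
gomku ~ gomhu — Ragor k corresponds to Ferev h after a consonant, before a back vowel.
Applying these to Ragor 'vetilkum':
  vetilkum → vesilkum   (t→s between vowels (before a front vowel))
  vesilkum → vesilhum   (k→h after a consonant, before a back vowel)
So the Ferev cognate is 'vesilhum'.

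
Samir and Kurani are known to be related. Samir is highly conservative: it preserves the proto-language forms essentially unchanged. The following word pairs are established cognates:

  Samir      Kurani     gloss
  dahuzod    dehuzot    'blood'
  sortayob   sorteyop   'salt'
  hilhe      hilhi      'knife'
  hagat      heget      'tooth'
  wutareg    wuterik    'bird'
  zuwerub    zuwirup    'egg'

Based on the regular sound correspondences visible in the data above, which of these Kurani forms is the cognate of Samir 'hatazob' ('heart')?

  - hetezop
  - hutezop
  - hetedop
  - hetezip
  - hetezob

dahuzod ~ dehuzot, sortayob ~ sorteyop — Samir a corresponds to Kurani e after a consonant, before a consonant other than r, m, n, p, b, f, v.
sortayob ~ sorteyop, zuwerub ~ zuwirup — Samir b corresponds to Kurani p word-finally.
Applying these to Samir 'hatazob':
  hatazob → hetazob   (a→e after a consonant, before a consonant other than r, m, n, p, b, f, v)
  hetazob → hetezob   (a→e after a consonant, before a consonant other than r, m, n, p, b, f, v)
  hetezob → hetezop   (b→p word-finally)
So the Kurani cognate is 'hetezop'.

hetezop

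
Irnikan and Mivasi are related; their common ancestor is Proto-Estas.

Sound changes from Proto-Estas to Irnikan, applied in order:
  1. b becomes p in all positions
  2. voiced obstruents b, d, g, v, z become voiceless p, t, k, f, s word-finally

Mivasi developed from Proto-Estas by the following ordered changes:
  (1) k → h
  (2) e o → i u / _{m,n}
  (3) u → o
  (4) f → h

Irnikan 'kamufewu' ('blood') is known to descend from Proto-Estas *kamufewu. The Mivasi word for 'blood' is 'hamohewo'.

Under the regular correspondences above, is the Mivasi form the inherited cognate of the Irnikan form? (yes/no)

yes

Derive the expected Mivasi reflex of *kamufewu:
Mivasi: start from *kamufewu.
  rule 1 (unconditioned shift): kamufewu → hamufewu
  rule 2: no change — hamufewu
  rule 3 (vowel merger): hamufewu → hamofewo
  rule 4 (unconditioned shift): hamofewo → hamohewo
  ⇒ Mivasi hamohewo
Mivasi 'hamohewo' matches the regular reflex exactly, so the pair is cognate.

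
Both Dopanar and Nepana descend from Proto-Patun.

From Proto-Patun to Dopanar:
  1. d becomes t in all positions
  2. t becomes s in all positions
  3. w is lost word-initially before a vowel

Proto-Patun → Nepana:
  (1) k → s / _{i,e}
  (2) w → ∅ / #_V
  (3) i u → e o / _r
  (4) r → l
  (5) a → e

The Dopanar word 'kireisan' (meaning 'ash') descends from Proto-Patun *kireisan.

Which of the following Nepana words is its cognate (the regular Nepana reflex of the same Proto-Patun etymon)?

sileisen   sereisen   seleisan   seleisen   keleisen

Nepana: *kireisan
  kireisan → sireisan   [palatalisation]
  sireisan (rule 2 does not apply)
  sireisan → sereisan   [pre-rhotic lowering]
  sereisan → seleisan   [unconditioned shift]
  seleisan → seleisen   [vowel merger]
  giving Nepana seleisen.
Among the options, 'seleisen' alone shows every Nepana change applied in order.

seleisen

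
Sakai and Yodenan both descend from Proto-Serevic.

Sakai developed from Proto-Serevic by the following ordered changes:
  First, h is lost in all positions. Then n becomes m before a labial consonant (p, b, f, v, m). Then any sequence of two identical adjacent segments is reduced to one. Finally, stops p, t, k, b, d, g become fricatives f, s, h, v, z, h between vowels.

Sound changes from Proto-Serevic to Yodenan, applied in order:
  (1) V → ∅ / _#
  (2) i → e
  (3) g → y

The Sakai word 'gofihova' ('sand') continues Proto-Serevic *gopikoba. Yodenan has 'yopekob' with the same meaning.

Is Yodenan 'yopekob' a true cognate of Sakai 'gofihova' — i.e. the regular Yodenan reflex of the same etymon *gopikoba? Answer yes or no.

yes

Derive the expected Yodenan reflex of *gopikoba:
Yodenan: *gopikoba
  gopikoba → gopikob   [apocope]
  gopikob → gopekob   [vowel merger]
  gopekob → yopekob   [unconditioned shift]
  giving Yodenan yopekob.
Yodenan 'yopekob' matches the regular reflex exactly, so the pair is cognate.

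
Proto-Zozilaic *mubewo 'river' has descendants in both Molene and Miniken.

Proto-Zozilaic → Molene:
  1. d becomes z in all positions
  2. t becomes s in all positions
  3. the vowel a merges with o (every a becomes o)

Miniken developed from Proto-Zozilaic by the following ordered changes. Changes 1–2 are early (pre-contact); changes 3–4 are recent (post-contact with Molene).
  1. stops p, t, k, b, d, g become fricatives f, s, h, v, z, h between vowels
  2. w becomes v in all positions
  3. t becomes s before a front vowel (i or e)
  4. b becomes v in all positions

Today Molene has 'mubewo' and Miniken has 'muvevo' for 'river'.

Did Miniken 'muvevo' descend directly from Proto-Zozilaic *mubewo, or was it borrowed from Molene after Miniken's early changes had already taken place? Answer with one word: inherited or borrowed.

inherited

If inherited, *mubewo would pass through all of Miniken's changes:
Miniken: *mubewo
  mubewo → muvewo   [intervocalic lenition]
  muvewo → muvevo   [unconditioned shift]
  muvevo (rule 3 does not apply)
  muvevo (rule 4 does not apply)
  giving Miniken muvevo.
If borrowed from Molene 'mubewo' after the early changes, it would undergo only the recent ones:
  rule 3 (palatalisation): no change (mubewo)
  rule 4 (unconditioned shift): mubewo → muvewo
  ⇒ as a loan: muvewo
Miniken 'muvevo' matches the inherited outcome exactly, so it is an inherited cognate, not a loan.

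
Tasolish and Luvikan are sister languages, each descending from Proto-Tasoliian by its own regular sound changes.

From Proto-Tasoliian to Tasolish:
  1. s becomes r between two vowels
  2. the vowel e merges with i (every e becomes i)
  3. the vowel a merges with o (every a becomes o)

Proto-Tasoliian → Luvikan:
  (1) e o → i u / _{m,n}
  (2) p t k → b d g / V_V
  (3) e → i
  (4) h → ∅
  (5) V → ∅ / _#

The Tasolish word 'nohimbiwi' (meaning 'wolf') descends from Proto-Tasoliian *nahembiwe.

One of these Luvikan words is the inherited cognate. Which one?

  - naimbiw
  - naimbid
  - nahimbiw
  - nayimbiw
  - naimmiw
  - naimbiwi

naimbiw

Luvikan: *nahembiwe
  nahembiwe → nahimbiwe   [pre-nasal raising]
  nahimbiwe (rule 2 does not apply)
  nahimbiwe → nahimbiwi   [vowel merger]
  nahimbiwi → naimbiwi   [h-loss]
  naimbiwi → naimbiw   [apocope]
  giving Luvikan naimbiw.
The other candidates each miss or misapply at least one Luvikan change.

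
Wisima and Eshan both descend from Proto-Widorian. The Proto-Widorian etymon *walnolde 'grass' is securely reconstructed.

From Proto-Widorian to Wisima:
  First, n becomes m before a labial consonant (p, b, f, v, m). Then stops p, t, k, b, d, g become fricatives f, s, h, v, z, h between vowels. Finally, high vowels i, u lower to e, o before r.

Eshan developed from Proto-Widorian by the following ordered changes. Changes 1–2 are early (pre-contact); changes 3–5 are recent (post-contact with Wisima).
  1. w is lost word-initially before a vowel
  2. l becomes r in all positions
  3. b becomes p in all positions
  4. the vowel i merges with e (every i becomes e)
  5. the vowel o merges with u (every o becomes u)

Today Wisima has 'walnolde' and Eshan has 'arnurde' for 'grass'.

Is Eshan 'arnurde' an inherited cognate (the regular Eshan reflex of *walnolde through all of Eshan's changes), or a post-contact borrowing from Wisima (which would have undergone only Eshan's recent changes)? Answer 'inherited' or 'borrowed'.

If inherited, *walnolde would pass through all of Eshan's changes:
Eshan: *walnolde > alnolde > arnorde > arnurde  (by glide loss, unconditioned shift, vowel merger)
If borrowed from Wisima 'walnolde' after the early changes, it would undergo only the recent ones:
  rule 3 (unconditioned shift): no change (walnolde)
  rule 4 (vowel merger): no change (walnolde)
  rule 5 (vowel merger): walnolde → walnulde
  ⇒ as a loan: walnulde
Eshan 'arnurde' matches the inherited outcome exactly, so it is an inherited cognate, not a loan.

inherited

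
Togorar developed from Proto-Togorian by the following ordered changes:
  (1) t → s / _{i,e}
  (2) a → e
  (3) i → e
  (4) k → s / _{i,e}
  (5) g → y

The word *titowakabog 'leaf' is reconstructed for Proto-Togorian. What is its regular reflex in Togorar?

setoweseboy

Togorar: start from *titowakabog.
  rule 1 (palatalisation): titowakabog → sitowakabog
  rule 2 (vowel merger): sitowakabog → sitowekebog
  rule 3 (vowel merger): sitowekebog → setowekebog
  rule 4 (palatalisation): setowekebog → setowesebog
  rule 5 (unconditioned shift): setowesebog → setoweseboy
  ⇒ Togorar setoweseboy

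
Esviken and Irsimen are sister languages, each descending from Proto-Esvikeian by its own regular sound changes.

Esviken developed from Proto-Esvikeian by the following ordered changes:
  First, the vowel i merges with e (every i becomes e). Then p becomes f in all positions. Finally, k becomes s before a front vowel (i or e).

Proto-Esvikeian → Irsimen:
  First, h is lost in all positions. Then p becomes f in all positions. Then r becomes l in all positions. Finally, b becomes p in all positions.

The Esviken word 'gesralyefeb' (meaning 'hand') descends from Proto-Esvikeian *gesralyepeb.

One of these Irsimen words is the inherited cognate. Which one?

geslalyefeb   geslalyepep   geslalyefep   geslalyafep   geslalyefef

geslalyefep

Irsimen: *gesralyepeb > gesralyefeb > geslalyefeb > geslalyefep  (by unconditioned shift, unconditioned shift, unconditioned shift)
Only 'geslalyefep' matches the regular Irsimen development of *gesralyepeb.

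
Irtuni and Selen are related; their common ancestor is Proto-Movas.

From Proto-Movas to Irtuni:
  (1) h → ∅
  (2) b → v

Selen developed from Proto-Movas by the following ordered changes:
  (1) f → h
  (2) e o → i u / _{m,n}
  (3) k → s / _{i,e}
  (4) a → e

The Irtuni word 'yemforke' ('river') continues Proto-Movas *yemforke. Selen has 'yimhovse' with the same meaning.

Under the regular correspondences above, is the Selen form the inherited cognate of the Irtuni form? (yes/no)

Derive the expected Selen reflex of *yemforke:
Selen: start from *yemforke.
  rule 1 (unconditioned shift): yemforke → yemhorke
  rule 2 (pre-nasal raising): yemhorke → yimhorke
  rule 3 (palatalisation): yimhorke → yimhorse
  rule 4: no change — yimhorse
  ⇒ Selen yimhorse
The regular Selen reflex would be 'yimhorse', but the attested form is 'yimhovse'. The correspondence is irregular, so they are not cognates (the Selen form has a different source).

no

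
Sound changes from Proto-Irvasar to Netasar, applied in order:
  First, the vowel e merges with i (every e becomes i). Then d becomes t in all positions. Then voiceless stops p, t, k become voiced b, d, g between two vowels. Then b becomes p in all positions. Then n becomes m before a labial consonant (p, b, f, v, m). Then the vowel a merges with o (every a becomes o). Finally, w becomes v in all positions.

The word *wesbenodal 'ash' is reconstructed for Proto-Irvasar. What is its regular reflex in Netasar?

vispinodol

Netasar: *wesbenodal > wisbinodal > wisbinotal > wisbinodal > wispinodal > wispinodol > vispinodol  (by vowel merger, unconditioned shift, intervocalic voicing, unconditioned shift, vowel merger, unconditioned shift)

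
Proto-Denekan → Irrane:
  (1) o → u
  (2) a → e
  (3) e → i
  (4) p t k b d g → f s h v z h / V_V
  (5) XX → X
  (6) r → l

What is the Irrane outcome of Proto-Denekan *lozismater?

luzismisil

Irrane: start from *lozismater.
  rule 1 (vowel merger): lozismater → luzismater
  rule 2 (vowel merger): luzismater → luzismeter
  rule 3 (vowel merger): luzismeter → luzismitir
  rule 4 (intervocalic lenition): luzismitir → luzismisir
  rule 5: no change — luzismisir
  rule 6 (unconditioned shift): luzismisir → luzismisil
  ⇒ Irrane luzismisil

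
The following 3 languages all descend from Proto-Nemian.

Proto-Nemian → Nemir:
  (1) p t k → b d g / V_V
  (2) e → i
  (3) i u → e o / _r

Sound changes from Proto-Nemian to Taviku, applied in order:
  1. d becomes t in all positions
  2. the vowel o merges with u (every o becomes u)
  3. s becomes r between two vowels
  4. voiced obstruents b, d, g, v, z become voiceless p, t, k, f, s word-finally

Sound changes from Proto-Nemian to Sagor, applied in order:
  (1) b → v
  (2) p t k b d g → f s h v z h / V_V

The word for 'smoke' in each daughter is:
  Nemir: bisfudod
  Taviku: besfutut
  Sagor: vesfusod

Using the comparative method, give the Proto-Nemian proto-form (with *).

Position 1: Nemir has b, Taviku has b, Sagor has v. Taviku preserves b here (none of its changes turn any other segment into b), so the proto-segment is *b.
Position 7: Nemir has o, Taviku has u, Sagor has o. Sagor preserves o here (none of its changes turn any other segment into o), so the proto-segment is *o.
Position 2: Nemir has i, Taviku has e, Sagor has e. Taviku preserves e here (none of its changes turn any other segment into e), so the proto-segment is *e.
Verify the candidate proto-form against each daughter:
Nemir: *besfutod > besfudod > bisfudod  (by intervocalic voicing, vowel merger)
Taviku: *besfutod > besfutot > besfutut  (by unconditioned shift, vowel merger)
Sagor: start from *besfutod.
  rule 1 (unconditioned shift): besfutod → vesfutod
  rule 2 (intervocalic lenition): vesfutod → vesfusod
  ⇒ Sagor vesfusod
Only *besfutod yields all of Nemir bisfudod, Taviku besfutut, Sagor vesfusod.

*besfutod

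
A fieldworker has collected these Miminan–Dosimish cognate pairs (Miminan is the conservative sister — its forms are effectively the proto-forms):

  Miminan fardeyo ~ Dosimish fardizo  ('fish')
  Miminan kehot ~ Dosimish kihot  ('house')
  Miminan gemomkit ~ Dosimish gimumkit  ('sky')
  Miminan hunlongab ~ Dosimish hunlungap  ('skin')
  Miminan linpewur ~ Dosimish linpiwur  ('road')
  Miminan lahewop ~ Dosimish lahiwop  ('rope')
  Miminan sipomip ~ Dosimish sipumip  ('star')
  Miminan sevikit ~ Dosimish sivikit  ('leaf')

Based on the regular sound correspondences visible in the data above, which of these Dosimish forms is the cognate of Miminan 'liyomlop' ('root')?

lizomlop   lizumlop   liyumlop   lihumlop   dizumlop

fardeyo ~ fardizo — Miminan y corresponds to Dosimish z between vowels (before a back vowel).
gemomkit ~ gimumkit, sipomip ~ sipumip — Miminan o corresponds to Dosimish u after a consonant, before a nasal.
Applying these to Miminan 'liyomlop':
  liyomlop → lizomlop   (y→z between vowels (before a back vowel))
  lizomlop → lizumlop   (o→u after a consonant, before a nasal)
So the Dosimish cognate is 'lizumlop'.

lizumlop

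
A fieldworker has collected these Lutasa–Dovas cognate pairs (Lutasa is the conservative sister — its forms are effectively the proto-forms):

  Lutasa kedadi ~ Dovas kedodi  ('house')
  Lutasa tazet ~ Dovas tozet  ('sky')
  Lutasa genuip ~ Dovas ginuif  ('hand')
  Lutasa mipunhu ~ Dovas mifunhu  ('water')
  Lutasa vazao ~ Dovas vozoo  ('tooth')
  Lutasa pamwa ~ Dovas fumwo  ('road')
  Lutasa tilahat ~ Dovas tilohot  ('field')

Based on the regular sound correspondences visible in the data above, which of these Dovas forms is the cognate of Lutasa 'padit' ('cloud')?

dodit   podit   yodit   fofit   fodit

fodit

pamwa ~ fumwo — Lutasa p corresponds to Dovas f word-initially before a back vowel.
kedadi ~ kedodi, tazet ~ tozet — Lutasa a corresponds to Dovas o after a consonant, before a consonant other than r, m, n, p, b, f, v.
Applying these to Lutasa 'padit':
  padit → fadit   (p→f word-initially before a back vowel)
  fadit → fodit   (a→o after a consonant, before a consonant other than r, m, n, p, b, f, v)
So the Dovas cognate is 'fodit'.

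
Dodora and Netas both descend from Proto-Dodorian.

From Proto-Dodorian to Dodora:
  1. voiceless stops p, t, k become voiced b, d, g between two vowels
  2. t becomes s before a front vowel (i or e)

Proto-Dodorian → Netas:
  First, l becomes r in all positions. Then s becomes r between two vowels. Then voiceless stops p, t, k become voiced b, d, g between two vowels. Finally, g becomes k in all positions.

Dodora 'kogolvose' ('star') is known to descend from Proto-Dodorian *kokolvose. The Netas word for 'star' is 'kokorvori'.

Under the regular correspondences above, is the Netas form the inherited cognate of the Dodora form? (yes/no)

no

Derive the expected Netas reflex of *kokolvose:
Netas: *kokolvose > kokorvose > kokorvore > kogorvore > kokorvore  (by unconditioned shift, rhotacism, intervocalic voicing, unconditioned shift)
The regular Netas reflex would be 'kokorvore', but the attested form is 'kokorvori'. The correspondence is irregular, so they are not cognates (the Netas form has a different source).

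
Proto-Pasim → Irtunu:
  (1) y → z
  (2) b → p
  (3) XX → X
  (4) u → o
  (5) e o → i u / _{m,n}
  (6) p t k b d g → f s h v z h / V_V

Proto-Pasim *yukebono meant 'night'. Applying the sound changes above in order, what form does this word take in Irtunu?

zohefuno

Irtunu: start from *yukebono.
  rule 1 (unconditioned shift): yukebono → zukebono
  rule 2 (unconditioned shift): zukebono → zukepono
  rule 3: no change — zukepono
  rule 4 (vowel merger): zukepono → zokepono
  rule 5 (pre-nasal raising): zokepono → zokepuno
  rule 6 (intervocalic lenition): zokepuno → zohefuno
  ⇒ Irtunu zohefuno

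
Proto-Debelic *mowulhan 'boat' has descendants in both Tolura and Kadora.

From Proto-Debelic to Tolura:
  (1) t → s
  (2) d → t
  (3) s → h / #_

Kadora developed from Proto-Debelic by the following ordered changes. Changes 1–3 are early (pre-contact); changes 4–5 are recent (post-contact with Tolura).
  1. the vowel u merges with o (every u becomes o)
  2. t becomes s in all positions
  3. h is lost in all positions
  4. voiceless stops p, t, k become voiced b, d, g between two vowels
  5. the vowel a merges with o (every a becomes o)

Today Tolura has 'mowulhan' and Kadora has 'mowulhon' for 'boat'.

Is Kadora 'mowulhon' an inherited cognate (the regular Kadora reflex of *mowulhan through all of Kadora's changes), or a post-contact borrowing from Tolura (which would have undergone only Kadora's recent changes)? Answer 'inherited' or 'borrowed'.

If inherited, *mowulhan would pass through all of Kadora's changes:
Kadora: *mowulhan
  mowulhan → mowolhan   [vowel merger]
  mowolhan (rule 2 does not apply)
  mowolhan → mowolan   [h-loss]
  mowolan (rule 4 does not apply)
  mowolan → mowolon   [vowel merger]
  giving Kadora mowolon.
If borrowed from Tolura 'mowulhan' after the early changes, it would undergo only the recent ones:
  rule 4 (intervocalic voicing): no change (mowulhan)
  rule 5 (vowel merger): mowulhan → mowulhon
  ⇒ as a loan: mowulhon
Kadora 'mowulhon' matches the loan outcome 'mowulhon', not the inherited 'mowolon' — it skipped the early Kadora changes, so it was borrowed from Tolura.

borrowed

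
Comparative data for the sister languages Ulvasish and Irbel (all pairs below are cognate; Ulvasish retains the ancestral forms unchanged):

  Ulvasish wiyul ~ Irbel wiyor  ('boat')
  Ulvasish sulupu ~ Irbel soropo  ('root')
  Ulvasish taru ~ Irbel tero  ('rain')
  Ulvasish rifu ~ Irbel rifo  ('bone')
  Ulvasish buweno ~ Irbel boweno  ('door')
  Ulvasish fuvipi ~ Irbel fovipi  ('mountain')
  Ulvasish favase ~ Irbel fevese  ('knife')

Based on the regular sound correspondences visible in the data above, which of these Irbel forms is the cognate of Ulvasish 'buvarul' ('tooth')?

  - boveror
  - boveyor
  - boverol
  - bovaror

boveror

fuvipi ~ fovipi — Ulvasish u corresponds to Irbel o after a consonant, before a labial obstruent.
taru ~ tero — Ulvasish a corresponds to Irbel e after a consonant, before r.
wiyul ~ wiyor, sulupu ~ soropo — Ulvasish u corresponds to Irbel o after a consonant, before a consonant other than r, m, n, p, b, f, v.
wiyul ~ wiyor — Ulvasish l corresponds to Irbel r word-finally.
Applying these to Ulvasish 'buvarul':
  buvarul → bovarul   (u→o after a consonant, before a labial obstruent)
  bovarul → boverul   (a→e after a consonant, before r)
  boverul → boverol   (u→o after a consonant, before a consonant other than r, m, n, p, b, f, v)
  boverol → boveror   (l→r word-finally)
So the Irbel cognate is 'boveror'.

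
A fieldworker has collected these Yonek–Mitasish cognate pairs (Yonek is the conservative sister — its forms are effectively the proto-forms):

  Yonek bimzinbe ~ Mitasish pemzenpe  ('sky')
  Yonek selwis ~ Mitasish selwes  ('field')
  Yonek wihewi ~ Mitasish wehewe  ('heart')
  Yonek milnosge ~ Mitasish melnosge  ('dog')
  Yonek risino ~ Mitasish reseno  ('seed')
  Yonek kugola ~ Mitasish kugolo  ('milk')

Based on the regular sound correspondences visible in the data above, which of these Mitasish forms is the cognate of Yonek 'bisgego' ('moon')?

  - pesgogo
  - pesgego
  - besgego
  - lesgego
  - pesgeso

bimzinbe ~ pemzenpe — Yonek b corresponds to Mitasish p word-initially before a front vowel.
selwis ~ selwes, wihewi ~ wehewe — Yonek i corresponds to Mitasish e after a consonant, before a consonant other than r, m, n, p, b, f, v.
Applying these to Yonek 'bisgego':
  bisgego → pisgego   (b→p word-initially before a front vowel)
  pisgego → pesgego   (i→e after a consonant, before a consonant other than r, m, n, p, b, f, v)
So the Mitasish cognate is 'pesgego'.

pesgego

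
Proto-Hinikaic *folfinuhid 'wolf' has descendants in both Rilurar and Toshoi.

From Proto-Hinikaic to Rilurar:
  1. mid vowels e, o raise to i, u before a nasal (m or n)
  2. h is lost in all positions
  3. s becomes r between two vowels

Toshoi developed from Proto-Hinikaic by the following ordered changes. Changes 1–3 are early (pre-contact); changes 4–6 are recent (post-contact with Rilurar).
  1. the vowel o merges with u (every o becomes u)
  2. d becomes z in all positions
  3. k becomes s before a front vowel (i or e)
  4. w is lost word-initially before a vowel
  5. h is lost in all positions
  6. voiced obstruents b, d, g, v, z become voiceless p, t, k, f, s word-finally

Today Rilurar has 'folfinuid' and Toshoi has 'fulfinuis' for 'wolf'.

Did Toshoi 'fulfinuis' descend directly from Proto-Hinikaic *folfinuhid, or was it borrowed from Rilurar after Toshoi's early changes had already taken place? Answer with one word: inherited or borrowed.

inherited

If inherited, *folfinuhid would pass through all of Toshoi's changes:
Toshoi: *folfinuhid
  folfinuhid → fulfinuhid   [vowel merger]
  fulfinuhid → fulfinuhiz   [unconditioned shift]
  fulfinuhiz (rule 3 does not apply)
  fulfinuhiz (rule 4 does not apply)
  fulfinuhiz → fulfinuiz   [h-loss]
  fulfinuiz → fulfinuis   [final devoicing]
  giving Toshoi fulfinuis.
If borrowed from Rilurar 'folfinuid' after the early changes, it would undergo only the recent ones:
  rule 4 (glide loss): no change (folfinuid)
  rule 5 (h-loss): no change (folfinuid)
  rule 6 (final devoicing): folfinuid → folfinuit
  ⇒ as a loan: folfinuit
Toshoi 'fulfinuis' matches the inherited outcome exactly, so it is an inherited cognate, not a loan.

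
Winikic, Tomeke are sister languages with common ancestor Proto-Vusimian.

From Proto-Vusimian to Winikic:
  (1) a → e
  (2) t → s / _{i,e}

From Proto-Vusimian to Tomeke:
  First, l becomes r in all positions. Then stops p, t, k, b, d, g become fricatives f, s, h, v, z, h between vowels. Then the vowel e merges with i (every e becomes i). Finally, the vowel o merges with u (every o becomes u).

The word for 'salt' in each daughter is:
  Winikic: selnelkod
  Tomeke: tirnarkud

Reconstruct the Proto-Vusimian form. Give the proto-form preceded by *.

*telnalkod

Position 1: Winikic has s, Tomeke has t. Tomeke preserves t here (none of its changes turn any other segment into t), so the proto-segment is *t.
Position 3: Winikic has l, Tomeke has r. Winikic preserves l here (none of its changes turn any other segment into l), so the proto-segment is *l.
This points to *telnalkod. Verify forward in each daughter:
Winikic: *telnalkod
  telnalkod → telnelkod   [vowel merger]
  telnelkod → selnelkod   [palatalisation]
  giving Winikic selnelkod.
Tomeke: *telnalkod > ternarkod > tirnarkod > tirnarkud  (by unconditioned shift, vowel merger, vowel merger)
No other proto-form is consistent with every reflex, so the reconstruction is *telnalkod.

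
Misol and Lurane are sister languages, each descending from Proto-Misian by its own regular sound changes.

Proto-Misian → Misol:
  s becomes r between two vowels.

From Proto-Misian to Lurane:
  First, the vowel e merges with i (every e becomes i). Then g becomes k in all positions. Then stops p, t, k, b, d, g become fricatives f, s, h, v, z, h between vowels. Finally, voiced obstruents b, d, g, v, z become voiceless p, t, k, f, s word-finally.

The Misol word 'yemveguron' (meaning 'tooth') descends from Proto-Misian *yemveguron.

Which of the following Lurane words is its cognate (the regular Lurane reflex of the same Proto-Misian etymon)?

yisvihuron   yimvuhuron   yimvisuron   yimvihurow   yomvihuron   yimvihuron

yimvihuron

Lurane: start from *yemveguron.
  rule 1 (vowel merger): yemveguron → yimviguron
  rule 2 (unconditioned shift): yimviguron → yimvikuron
  rule 3 (intervocalic lenition): yimvikuron → yimvihuron
  rule 4: no change — yimvihuron
  ⇒ Lurane yimvihuron
Only 'yimvihuron' matches the regular Lurane development of *yemveguron.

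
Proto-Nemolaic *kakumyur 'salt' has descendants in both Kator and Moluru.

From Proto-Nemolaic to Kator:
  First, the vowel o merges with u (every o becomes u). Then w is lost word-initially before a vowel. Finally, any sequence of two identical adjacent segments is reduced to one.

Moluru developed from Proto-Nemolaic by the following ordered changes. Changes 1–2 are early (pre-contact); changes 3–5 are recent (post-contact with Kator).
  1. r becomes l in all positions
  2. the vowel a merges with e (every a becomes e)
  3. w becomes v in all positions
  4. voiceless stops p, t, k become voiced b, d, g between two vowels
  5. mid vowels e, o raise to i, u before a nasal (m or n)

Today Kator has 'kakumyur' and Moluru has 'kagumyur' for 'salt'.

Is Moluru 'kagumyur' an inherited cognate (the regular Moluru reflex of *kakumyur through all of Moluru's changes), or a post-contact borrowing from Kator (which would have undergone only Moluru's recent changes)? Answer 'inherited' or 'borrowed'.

If inherited, *kakumyur would pass through all of Moluru's changes:
Moluru: *kakumyur > kakumyul > kekumyul > kegumyul  (by unconditioned shift, vowel merger, intervocalic voicing)
If borrowed from Kator 'kakumyur' after the early changes, it would undergo only the recent ones:
  rule 3 (unconditioned shift): no change (kakumyur)
  rule 4 (intervocalic voicing): kakumyur → kagumyur
  rule 5 (pre-nasal raising): no change (kagumyur)
  ⇒ as a loan: kagumyur
Moluru 'kagumyur' matches the loan outcome 'kagumyur', not the inherited 'kegumyul' — it skipped the early Moluru changes, so it was borrowed from Kator.

borrowed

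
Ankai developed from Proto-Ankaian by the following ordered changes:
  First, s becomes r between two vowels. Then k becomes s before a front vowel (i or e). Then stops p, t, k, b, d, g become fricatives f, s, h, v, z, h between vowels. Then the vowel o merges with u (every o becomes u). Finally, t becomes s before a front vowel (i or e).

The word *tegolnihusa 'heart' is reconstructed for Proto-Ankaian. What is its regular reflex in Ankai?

sehulnihura

Ankai: *tegolnihusa > tegolnihura > teholnihura > tehulnihura > sehulnihura  (by rhotacism, intervocalic lenition, vowel merger, palatalisation)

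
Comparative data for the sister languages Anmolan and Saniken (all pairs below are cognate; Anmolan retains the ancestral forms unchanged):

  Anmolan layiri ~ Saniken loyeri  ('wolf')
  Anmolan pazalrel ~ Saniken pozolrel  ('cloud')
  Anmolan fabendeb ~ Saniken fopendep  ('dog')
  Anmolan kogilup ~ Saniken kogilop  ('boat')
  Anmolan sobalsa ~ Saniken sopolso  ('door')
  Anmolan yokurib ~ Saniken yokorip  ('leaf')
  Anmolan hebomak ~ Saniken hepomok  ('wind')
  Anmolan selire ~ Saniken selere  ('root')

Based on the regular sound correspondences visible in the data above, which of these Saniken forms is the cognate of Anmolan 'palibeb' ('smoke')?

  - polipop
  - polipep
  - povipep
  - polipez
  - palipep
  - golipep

layiri ~ loyeri, pazalrel ~ pozolrel — Anmolan a corresponds to Saniken o after a consonant, before a consonant other than r, m, n, p, b, f, v.
fabendeb ~ fopendep — Anmolan b corresponds to Saniken p between vowels (before a front vowel).
fabendeb ~ fopendep, yokurib ~ yokorip — Anmolan b corresponds to Saniken p word-finally.
Applying these to Anmolan 'palibeb':
  palibeb → polibeb   (a→o after a consonant, before a consonant other than r, m, n, p, b, f, v)
  polibeb → polipeb   (b→p between vowels (before a front vowel))
  polipeb → polipep   (b→p word-finally)
So the Saniken cognate is 'polipep'.

polipep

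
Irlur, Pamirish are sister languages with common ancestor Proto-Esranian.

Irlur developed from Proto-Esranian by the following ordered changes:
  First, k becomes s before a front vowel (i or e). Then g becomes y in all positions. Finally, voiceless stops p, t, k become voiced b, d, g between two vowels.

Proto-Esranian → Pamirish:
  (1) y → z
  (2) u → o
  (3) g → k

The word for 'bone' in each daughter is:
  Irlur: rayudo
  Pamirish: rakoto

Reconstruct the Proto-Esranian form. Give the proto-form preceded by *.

*raguto

Position 5: Irlur has d, Pamirish has t. Pamirish preserves t here (none of its changes turn any other segment into t), so the proto-segment is *t.
Position 3: Irlur has y, Pamirish has k. Taking the neighbouring segments as reconstructed: Irlur y could go back to *g or *y; Pamirish k could go back to *k or *g — the one source consistent with every daughter is *g.
Position 4: Irlur has u, Pamirish has o. Irlur preserves u here (none of its changes turn any other segment into u), so the proto-segment is *u.
Verify the candidate proto-form against each daughter:
Irlur: *raguto > rayuto > rayudo  (by unconditioned shift, intervocalic voicing)
Pamirish: *raguto
  raguto (rule 1 does not apply)
  raguto → ragoto   [vowel merger]
  ragoto → rakoto   [unconditioned shift]
  giving Pamirish rakoto.
Only *raguto yields all of Irlur rayudo, Pamirish rakoto.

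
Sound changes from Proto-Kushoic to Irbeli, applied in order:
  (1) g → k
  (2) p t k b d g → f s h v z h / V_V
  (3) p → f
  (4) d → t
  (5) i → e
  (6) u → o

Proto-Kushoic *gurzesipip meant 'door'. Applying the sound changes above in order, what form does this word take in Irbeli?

Irbeli: start from *gurzesipip.
  rule 1 (unconditioned shift): gurzesipip → kurzesipip
  rule 2 (intervocalic lenition): kurzesipip → kurzesifip
  rule 3 (unconditioned shift): kurzesifip → kurzesifif
  rule 4: no change — kurzesifif
  rule 5 (vowel merger): kurzesifif → kurzesefef
  rule 6 (vowel merger): kurzesefef → korzesefef
  ⇒ Irbeli korzesefef

korzesefef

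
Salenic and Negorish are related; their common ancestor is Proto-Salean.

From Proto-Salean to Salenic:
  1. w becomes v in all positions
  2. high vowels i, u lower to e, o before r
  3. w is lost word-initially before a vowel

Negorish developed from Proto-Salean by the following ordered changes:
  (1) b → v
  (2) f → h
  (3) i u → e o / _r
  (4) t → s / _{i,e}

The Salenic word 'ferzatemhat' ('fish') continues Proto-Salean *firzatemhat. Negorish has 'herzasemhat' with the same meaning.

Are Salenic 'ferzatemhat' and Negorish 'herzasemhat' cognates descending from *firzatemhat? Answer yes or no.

Derive the expected Negorish reflex of *firzatemhat:
Negorish: *firzatemhat
  firzatemhat (rule 1 does not apply)
  firzatemhat → hirzatemhat   [unconditioned shift]
  hirzatemhat → herzatemhat   [pre-rhotic lowering]
  herzatemhat → herzasemhat   [palatalisation]
  giving Negorish herzasemhat.
Negorish 'herzasemhat' matches the regular reflex exactly, so the pair is cognate.

yes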